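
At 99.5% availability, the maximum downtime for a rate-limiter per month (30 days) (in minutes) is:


Formula: allowed downtime = period * (100 - SLA) / 100
Period (month (30 days)) = 43200 minutes
Unavailability fraction = (100 - 99.5) / 100
Allowed downtime = 43200 * (100 - 99.5) / 100
Allowed downtime = 216.0 minutes

216.0 minutes


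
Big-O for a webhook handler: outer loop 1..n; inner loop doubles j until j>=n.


Reasoning: linear outer times logarithmic inner
Complexity: O(n log n)

O(n log n)


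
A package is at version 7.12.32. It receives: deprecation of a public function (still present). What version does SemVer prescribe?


Current: 7.12.32
Change category: 'deprecation of a public function (still present)' → minor bump
SemVer rule: minor bump → increment MINOR, reset PATCH to 0 (MAJOR unchanged)
New: 7.13.0

7.13.0


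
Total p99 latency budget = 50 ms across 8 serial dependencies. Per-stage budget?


Formula: per_stage = total_budget / stages
per_stage = 50 / 8
per_stage = 6.25 ms

6.25 ms


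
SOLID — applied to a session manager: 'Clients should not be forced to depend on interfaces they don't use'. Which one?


This describes the Interface Segregation Principle (ISP)

Interface Segregation Principle (ISP)


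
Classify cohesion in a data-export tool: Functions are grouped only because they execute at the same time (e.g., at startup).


Reasoning: Related by timing only
Type: Temporal cohesion

Temporal cohesion


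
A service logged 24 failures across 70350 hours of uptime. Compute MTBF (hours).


Formula: MTBF = Total operating time / Number of failures
MTBF = 70350 / 24
MTBF = 2931.25 hours

2931.25 hours


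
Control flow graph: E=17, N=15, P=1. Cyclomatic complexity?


Formula: V(G) = E - N + 2P
V(G) = 17 - 15 + 2*1
V(G) = 2 + 2
V(G) = 4

4


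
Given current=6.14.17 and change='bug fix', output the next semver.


Current: 6.14.17
Change category: 'bug fix' → patch bump
SemVer rule: patch bump → increment PATCH (MAJOR and MINOR unchanged)
New: 6.14.18

6.14.18


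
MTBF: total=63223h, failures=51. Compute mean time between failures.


Formula: MTBF = Total operating time / Number of failures
MTBF = 63223 / 51
MTBF = 1239.67 hours

1239.67 hours


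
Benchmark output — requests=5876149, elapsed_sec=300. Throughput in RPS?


Formula: throughput = requests / seconds
throughput = 5876149 / 300
throughput = 19587.16 requests/second

19587.16 requests/second


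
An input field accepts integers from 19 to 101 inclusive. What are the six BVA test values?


Range: [19, 101]
Boundaries: just below min, min, min+1, max-1, max, just above max
Values: [18, 19, 20, 100, 101, 102]

[18, 19, 20, 100, 101, 102]


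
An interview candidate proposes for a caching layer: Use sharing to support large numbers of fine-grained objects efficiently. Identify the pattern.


This matches the Flyweight pattern

Flyweight


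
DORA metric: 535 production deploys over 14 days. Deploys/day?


Formula: deployments per day = releases / days
= 535 / 14
= 38.214 deploys/day
(equivalently, 267.5 deploys/week)

38.214 deploys/day


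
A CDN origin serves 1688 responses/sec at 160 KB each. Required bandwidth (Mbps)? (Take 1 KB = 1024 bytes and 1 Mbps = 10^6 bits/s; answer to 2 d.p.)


Formula: Mbps = payload_bytes * RPS * 8 / 1e6
Payload per request = 160 KB = 160 * 1024 = 163840 bytes
Total bytes/sec = 163840 * 1688 = 276561920
Total bits/sec = 276561920 * 8 = 2212495360
Mbps = 2212495360 / 1e6 = 2212.5

2212.5 Mbps


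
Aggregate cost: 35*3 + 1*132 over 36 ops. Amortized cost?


Formula: Amortized cost = Total cost / Operations
Total cost = (35 * 3) + (1 * 132)
Total cost = 105 + 132 = 237
Amortized = 237 / 36 = 6.5833

6.5833


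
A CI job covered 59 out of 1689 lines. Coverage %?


Coverage = covered / total * 100
Coverage = 59 / 1689 * 100
Coverage = 3.49%

3.49%


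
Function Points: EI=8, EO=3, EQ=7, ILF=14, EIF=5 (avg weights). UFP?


UFP = EI*4 + EO*5 + EQ*4 + ILF*10 + EIF*7
UFP = 8*4 + 3*5 + 7*4 + 14*10 + 5*7
UFP = 32 + 15 + 28 + 140 + 35
UFP = 250

250


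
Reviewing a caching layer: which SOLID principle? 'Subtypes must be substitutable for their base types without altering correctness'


This describes the Liskov Substitution Principle (LSP)

Liskov Substitution Principle (LSP)


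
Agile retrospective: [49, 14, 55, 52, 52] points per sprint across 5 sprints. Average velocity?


Formula: Avg velocity = Total points / Number of sprints
Points: [49, 14, 55, 52, 52]
Sum = 49 + 14 + 55 + 52 + 52 = 222
Avg velocity = 222 / 5 = 44.4 points/sprint

44.4 points/sprint


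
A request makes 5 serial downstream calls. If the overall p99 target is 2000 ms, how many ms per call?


Formula: per_stage = total_budget / stages
per_stage = 2000 / 5
per_stage = 400.0 ms

400.0 ms


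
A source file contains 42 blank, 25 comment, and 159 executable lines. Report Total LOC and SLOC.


Total LOC = blank + comment + code
Total LOC = 42 + 25 + 159 = 226
SLOC (source only) = code = 159

Total LOC: 226, SLOC: 159


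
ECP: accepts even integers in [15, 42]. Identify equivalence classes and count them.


Constraint: even integers in [15, 42]
Class 1: x < 15 — out-of-range invalid
Class 2: x in [15,42] but odd — wrong type invalid
Class 3: x in [15,42] and even — valid
Class 4: x > 42 — out-of-range invalid
Total equivalence classes: 4

4 equivalence classes


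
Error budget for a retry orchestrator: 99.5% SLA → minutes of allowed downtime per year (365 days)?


Formula: allowed downtime = period * (100 - SLA) / 100
Period (year (365 days)) = 525600 minutes
Unavailability fraction = (100 - 99.5) / 100
Allowed downtime = 525600 * (100 - 99.5) / 100
Allowed downtime = 2628.0 minutes

2628.0 minutes


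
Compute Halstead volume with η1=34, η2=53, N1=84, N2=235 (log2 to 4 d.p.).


Formula: V = N * log2(η), where N = N1 + N2 and η = η1 + η2
η = 34 + 53 = 87
N = 84 + 235 = 319
log2(87) ≈ 6.4429
V = 319 * 6.4429 = 2055.29

2055.29


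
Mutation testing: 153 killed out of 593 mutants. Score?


Mutation score = killed / total * 100
Mutation score = 153 / 593 * 100
Mutation score = 25.8%

25.8%


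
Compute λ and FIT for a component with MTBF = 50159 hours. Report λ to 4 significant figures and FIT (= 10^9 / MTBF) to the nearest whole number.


Formula: λ = 1 / MTBF; FIT = λ × 1e9 = 1e9 / MTBF
λ = 1 / 50159 ≈ 1.994e-05 failures/hour
FIT = 1e9 / 50159 ≈ 19937 failures per 1e9 hours (nearest whole number)

λ = 1.994e-05 /h, FIT = 19937


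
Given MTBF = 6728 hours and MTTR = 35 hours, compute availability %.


Availability = MTBF / (MTBF + MTTR)
Availability = 6728 / (6728 + 35)
Availability = 6728 / 6763
Availability = 99.4825%

99.4825%


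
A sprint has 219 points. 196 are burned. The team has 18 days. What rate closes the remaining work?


Formula: Required rate = Remaining points / Days left
Remaining = 219 - 196 = 23 points
Required rate = 23 / 18 = 1.28 points/day

1.28 points/day


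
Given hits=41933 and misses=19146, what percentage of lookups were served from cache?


Formula: hit rate = hits / (hits + misses) * 100
hit rate = 41933 / (41933 + 19146) * 100
hit rate = 41933 / 61079 * 100
hit rate = 68.65%

68.65%


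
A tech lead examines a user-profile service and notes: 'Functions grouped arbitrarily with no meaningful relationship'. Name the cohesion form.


Reasoning: Worst: random grouping
Type: Coincidental cohesion

Coincidental cohesion


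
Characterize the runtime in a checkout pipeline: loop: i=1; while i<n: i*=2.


Reasoning: i doubles each step so iterations are log2(n)
Complexity: O(log n)

O(log n)


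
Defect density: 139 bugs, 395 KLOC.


Defect density = defects / KLOC
Defect density = 139 / 395
Defect density = 0.352 defects/KLOC

0.352 defects/KLOC


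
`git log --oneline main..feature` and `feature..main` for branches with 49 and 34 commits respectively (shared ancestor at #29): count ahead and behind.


Common ancestor: commit #29
feature commits after divergence: 49 - 29 = 20
main commits after divergence: 34 - 29 = 5
feature is 20 commits ahead of main
main is 5 commits ahead of feature

feature ahead: 20, main ahead: 5


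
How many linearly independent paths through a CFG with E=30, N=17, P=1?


Formula: V(G) = E - N + 2P
V(G) = 30 - 17 + 2*1
V(G) = 13 + 2
V(G) = 15

15


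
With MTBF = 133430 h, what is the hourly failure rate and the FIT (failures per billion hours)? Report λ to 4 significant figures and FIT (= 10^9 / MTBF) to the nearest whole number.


Formula: λ = 1 / MTBF; FIT = λ × 1e9 = 1e9 / MTBF
λ = 1 / 133430 ≈ 7.495e-06 failures/hour
FIT = 1e9 / 133430 ≈ 7495 failures per 1e9 hours (nearest whole number)

λ = 7.495e-06 /h, FIT = 7495


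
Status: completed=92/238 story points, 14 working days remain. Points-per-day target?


Formula: Required rate = Remaining points / Days left
Remaining = 238 - 92 = 146 points
Required rate = 146 / 14 = 10.43 points/day

10.43 points/day


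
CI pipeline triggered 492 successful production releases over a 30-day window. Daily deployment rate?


Formula: deployments per day = releases / days
= 492 / 30
= 16.4 deploys/day
(equivalently, 114.8 deploys/week)

16.4 deploys/day


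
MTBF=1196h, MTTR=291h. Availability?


Availability = MTBF / (MTBF + MTTR)
Availability = 1196 / (1196 + 291)
Availability = 1196 / 1487
Availability = 80.4304%

80.4304%


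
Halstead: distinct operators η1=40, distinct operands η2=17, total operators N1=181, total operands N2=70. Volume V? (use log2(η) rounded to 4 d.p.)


Formula: V = N * log2(η), where N = N1 + N2 and η = η1 + η2
η = 40 + 17 = 57
N = 181 + 70 = 251
log2(57) ≈ 5.8329
V = 251 * 5.8329 = 1464.06

1464.06


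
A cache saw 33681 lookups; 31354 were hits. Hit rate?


Formula: hit rate = hits / (hits + misses) * 100
hit rate = 31354 / (31354 + 2327) * 100
hit rate = 31354 / 33681 * 100
hit rate = 93.09%

93.09%


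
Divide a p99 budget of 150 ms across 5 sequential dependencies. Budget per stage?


Formula: per_stage = total_budget / stages
per_stage = 150 / 5
per_stage = 30.0 ms

30.0 ms


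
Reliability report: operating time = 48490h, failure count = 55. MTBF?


Formula: MTBF = Total operating time / Number of failures
MTBF = 48490 / 55
MTBF = 881.64 hours

881.64 hours


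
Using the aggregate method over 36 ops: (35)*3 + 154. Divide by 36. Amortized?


Formula: Amortized cost = Total cost / Operations
Total cost = (35 * 3) + (1 * 154)
Total cost = 105 + 154 = 259
Amortized = 259 / 36 = 7.1944

7.1944


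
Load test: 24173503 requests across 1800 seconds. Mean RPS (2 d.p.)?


Formula: throughput = requests / seconds
throughput = 24173503 / 1800
throughput = 13429.72 requests/second

13429.72 requests/second


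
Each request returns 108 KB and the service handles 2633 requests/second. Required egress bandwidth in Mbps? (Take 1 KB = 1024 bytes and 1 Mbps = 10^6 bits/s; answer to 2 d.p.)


Formula: Mbps = payload_bytes * RPS * 8 / 1e6
Payload per request = 108 KB = 108 * 1024 = 110592 bytes
Total bytes/sec = 110592 * 2633 = 291188736
Total bits/sec = 291188736 * 8 = 2329509888
Mbps = 2329509888 / 1e6 = 2329.51

2329.51 Mbps


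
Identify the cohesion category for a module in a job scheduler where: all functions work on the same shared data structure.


Reasoning: Functions share data
Type: Communicational cohesion

Communicational cohesion


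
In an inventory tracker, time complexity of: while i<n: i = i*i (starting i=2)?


Reasoning: squaring drives double-exponential growth; iterations ~ log log n
Complexity: O(log log n)

O(log log n)


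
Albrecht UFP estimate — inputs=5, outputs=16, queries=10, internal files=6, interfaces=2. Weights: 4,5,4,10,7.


UFP = EI*4 + EO*5 + EQ*4 + ILF*10 + EIF*7
UFP = 5*4 + 16*5 + 10*4 + 6*10 + 2*7
UFP = 20 + 80 + 40 + 60 + 14
UFP = 214

214


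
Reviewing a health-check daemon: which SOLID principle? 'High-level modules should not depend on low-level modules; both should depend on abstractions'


This describes the Dependency Inversion Principle (DIP)

Dependency Inversion Principle (DIP)


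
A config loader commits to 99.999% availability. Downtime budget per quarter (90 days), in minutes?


Formula: allowed downtime = period * (100 - SLA) / 100
Period (quarter (90 days)) = 129600 minutes
Unavailability fraction = (100 - 99.999) / 100
Allowed downtime = 129600 * (100 - 99.999) / 100
Allowed downtime = 1.296 minutes

1.296 minutes


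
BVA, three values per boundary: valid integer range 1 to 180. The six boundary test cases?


Range: [1, 180]
Boundaries: just below min, min, min+1, max-1, max, just above max
Values: [0, 1, 2, 179, 180, 181]

[0, 1, 2, 179, 180, 181]


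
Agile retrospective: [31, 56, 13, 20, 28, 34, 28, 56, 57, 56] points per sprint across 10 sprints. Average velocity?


Formula: Avg velocity = Total points / Number of sprints
Points: [31, 56, 13, 20, 28, 34, 28, 56, 57, 56]
Sum = 31 + 56 + 13 + 20 + 28 + 34 + 28 + 56 + 57 + 56 = 379
Avg velocity = 379 / 10 = 37.9 points/sprint

37.9 points/sprint


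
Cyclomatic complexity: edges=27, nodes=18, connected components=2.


Formula: V(G) = E - N + 2P
V(G) = 27 - 18 + 2*2
V(G) = 9 + 4
V(G) = 13

13


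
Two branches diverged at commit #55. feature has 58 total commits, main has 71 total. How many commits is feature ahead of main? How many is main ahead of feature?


Common ancestor: commit #55
feature commits after divergence: 58 - 55 = 3
main commits after divergence: 71 - 55 = 16
feature is 3 commits ahead of main
main is 16 commits ahead of feature

feature ahead: 3, main ahead: 16


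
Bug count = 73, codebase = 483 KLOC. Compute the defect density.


Defect density = defects / KLOC
Defect density = 73 / 483
Defect density = 0.151 defects/KLOC

0.151 defects/KLOC


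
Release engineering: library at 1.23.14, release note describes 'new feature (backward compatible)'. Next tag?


Current: 1.23.14
Change category: 'new feature (backward compatible)' → minor bump
SemVer rule: minor bump → increment MINOR, reset PATCH to 0 (MAJOR unchanged)
New: 1.24.0

1.24.0


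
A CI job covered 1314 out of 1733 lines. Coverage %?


Coverage = covered / total * 100
Coverage = 1314 / 1733 * 100
Coverage = 75.82%

75.82%


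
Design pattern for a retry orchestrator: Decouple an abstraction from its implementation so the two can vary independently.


This matches the Bridge pattern

Bridge


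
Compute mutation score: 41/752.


Mutation score = killed / total * 100
Mutation score = 41 / 752 * 100
Mutation score = 5.45%

5.45%


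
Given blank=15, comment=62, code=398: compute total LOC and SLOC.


Total LOC = blank + comment + code
Total LOC = 15 + 62 + 398 = 475
SLOC (source only) = code = 398

Total LOC: 475, SLOC: 398


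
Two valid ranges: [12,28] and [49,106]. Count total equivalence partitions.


Valid ranges: [12,28] and [49,106]
Class 1: x < 12 — invalid
Class 2: 12 ≤ x ≤ 28 — valid
Class 3: 28 < x < 49 — invalid (gap between ranges)
Class 4: 49 ≤ x ≤ 106 — valid
Class 5: x > 106 — invalid
Total equivalence classes: 5

5 equivalence classes


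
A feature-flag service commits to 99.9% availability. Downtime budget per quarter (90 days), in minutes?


Formula: allowed downtime = period * (100 - SLA) / 100
Period (quarter (90 days)) = 129600 minutes
Unavailability fraction = (100 - 99.9) / 100
Allowed downtime = 129600 * (100 - 99.9) / 100
Allowed downtime = 129.6 minutes

129.6 minutes


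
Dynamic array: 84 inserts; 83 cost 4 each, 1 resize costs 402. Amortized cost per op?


Formula: Amortized cost = Total cost / Operations
Total cost = (83 * 4) + (1 * 402)
Total cost = 332 + 402 = 734
Amortized = 734 / 84 = 8.7381

8.7381


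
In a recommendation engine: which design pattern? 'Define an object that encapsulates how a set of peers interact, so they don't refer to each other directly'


This matches the Mediator pattern

Mediator


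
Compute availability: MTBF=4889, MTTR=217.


Availability = MTBF / (MTBF + MTTR)
Availability = 4889 / (4889 + 217)
Availability = 4889 / 5106
Availability = 95.7501%

95.7501%


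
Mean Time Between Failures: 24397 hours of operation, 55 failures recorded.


Formula: MTBF = Total operating time / Number of failures
MTBF = 24397 / 55
MTBF = 443.58 hours

443.58 hours


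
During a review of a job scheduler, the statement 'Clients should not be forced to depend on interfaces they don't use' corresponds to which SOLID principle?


This describes the Interface Segregation Principle (ISP)

Interface Segregation Principle (ISP)


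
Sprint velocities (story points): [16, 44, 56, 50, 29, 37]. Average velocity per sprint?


Formula: Avg velocity = Total points / Number of sprints
Points: [16, 44, 56, 50, 29, 37]
Sum = 16 + 44 + 56 + 50 + 29 + 37 = 232
Avg velocity = 232 / 6 = 38.67 points/sprint

38.67 points/sprint


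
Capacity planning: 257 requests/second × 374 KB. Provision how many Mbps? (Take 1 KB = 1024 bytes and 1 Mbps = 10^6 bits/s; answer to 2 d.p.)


Formula: Mbps = payload_bytes * RPS * 8 / 1e6
Payload per request = 374 KB = 374 * 1024 = 382976 bytes
Total bytes/sec = 382976 * 257 = 98424832
Total bits/sec = 98424832 * 8 = 787398656
Mbps = 787398656 / 1e6 = 787.4

787.4 Mbps


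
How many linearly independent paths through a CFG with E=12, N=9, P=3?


Formula: V(G) = E - N + 2P
V(G) = 12 - 9 + 2*3
V(G) = 3 + 6
V(G) = 9

9


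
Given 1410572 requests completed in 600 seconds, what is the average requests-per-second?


Formula: throughput = requests / seconds
throughput = 1410572 / 600
throughput = 2350.95 requests/second

2350.95 requests/second


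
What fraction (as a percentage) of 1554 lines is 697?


Coverage = covered / total * 100
Coverage = 697 / 1554 * 100
Coverage = 44.85%

44.85%


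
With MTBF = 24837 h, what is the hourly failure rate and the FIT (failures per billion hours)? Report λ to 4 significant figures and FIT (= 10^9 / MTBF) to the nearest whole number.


Formula: λ = 1 / MTBF; FIT = λ × 1e9 = 1e9 / MTBF
λ = 1 / 24837 ≈ 4.026e-05 failures/hour
FIT = 1e9 / 24837 ≈ 40263 failures per 1e9 hours (nearest whole number)

λ = 4.026e-05 /h, FIT = 40263


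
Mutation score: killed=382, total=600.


Mutation score = killed / total * 100
Mutation score = 382 / 600 * 100
Mutation score = 63.67%

63.67%


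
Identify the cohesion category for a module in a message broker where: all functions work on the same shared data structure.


Reasoning: Functions share data
Type: Communicational cohesion

Communicational cohesion


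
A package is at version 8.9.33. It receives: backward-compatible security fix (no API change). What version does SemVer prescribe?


Current: 8.9.33
Change category: 'backward-compatible security fix (no API change)' → patch bump
SemVer rule: patch bump → increment PATCH (MAJOR and MINOR unchanged)
New: 8.9.34

8.9.34


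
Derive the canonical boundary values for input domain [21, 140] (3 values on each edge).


Range: [21, 140]
Boundaries: just below min, min, min+1, max-1, max, just above max
Values: [20, 21, 22, 139, 140, 141]

[20, 21, 22, 139, 140, 141]


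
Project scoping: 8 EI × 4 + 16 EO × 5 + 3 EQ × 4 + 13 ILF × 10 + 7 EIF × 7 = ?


UFP = EI*4 + EO*5 + EQ*4 + ILF*10 + EIF*7
UFP = 8*4 + 16*5 + 3*4 + 13*10 + 7*7
UFP = 32 + 80 + 12 + 130 + 49
UFP = 303

303


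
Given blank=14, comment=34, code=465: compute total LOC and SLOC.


Total LOC = blank + comment + code
Total LOC = 14 + 34 + 465 = 513
SLOC (source only) = code = 465

Total LOC: 513, SLOC: 465


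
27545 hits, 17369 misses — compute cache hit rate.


Formula: hit rate = hits / (hits + misses) * 100
hit rate = 27545 / (27545 + 17369) * 100
hit rate = 27545 / 44914 * 100
hit rate = 61.33%

61.33%


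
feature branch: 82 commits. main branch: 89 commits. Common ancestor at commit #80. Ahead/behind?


Common ancestor: commit #80
feature commits after divergence: 82 - 80 = 2
main commits after divergence: 89 - 80 = 9
feature is 2 commits ahead of main
main is 9 commits ahead of feature

feature ahead: 2, main ahead: 9


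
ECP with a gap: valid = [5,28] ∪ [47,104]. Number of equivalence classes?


Valid ranges: [5,28] and [47,104]
Class 1: x < 5 — invalid
Class 2: 5 ≤ x ≤ 28 — valid
Class 3: 28 < x < 47 — invalid (gap between ranges)
Class 4: 47 ≤ x ≤ 104 — valid
Class 5: x > 104 — invalid
Total equivalence classes: 5

5 equivalence classes


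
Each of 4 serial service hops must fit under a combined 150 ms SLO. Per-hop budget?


Formula: per_stage = total_budget / stages
per_stage = 150 / 4
per_stage = 37.5 ms

37.5 ms


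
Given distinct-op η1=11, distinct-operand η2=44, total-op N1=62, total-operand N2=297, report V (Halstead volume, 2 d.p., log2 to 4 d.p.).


Formula: V = N * log2(η), where N = N1 + N2 and η = η1 + η2
η = 11 + 44 = 55
N = 62 + 297 = 359
log2(55) ≈ 5.7814
V = 359 * 5.7814 = 2075.52

2075.52


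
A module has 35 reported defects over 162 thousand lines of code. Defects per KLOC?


Defect density = defects / KLOC
Defect density = 35 / 162
Defect density = 0.216 defects/KLOC

0.216 defects/KLOC


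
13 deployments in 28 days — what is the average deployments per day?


Formula: deployments per day = releases / days
= 13 / 28
= 0.464 deploys/day
(equivalently, 3.25 deploys/week)

0.464 deploys/day


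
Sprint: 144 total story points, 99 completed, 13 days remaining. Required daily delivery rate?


Formula: Required rate = Remaining points / Days left
Remaining = 144 - 99 = 45 points
Required rate = 45 / 13 = 3.46 points/day

3.46 points/day


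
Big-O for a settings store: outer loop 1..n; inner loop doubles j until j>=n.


Reasoning: linear outer times logarithmic inner
Complexity: O(n log n)

O(n log n)


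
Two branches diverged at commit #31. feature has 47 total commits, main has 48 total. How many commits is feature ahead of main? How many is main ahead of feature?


Common ancestor: commit #31
feature commits after divergence: 47 - 31 = 16
main commits after divergence: 48 - 31 = 17
feature is 16 commits ahead of main
main is 17 commits ahead of feature

feature ahead: 16, main ahead: 17


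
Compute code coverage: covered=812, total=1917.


Coverage = covered / total * 100
Coverage = 812 / 1917 * 100
Coverage = 42.36%

42.36%


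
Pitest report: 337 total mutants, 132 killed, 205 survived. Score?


Mutation score = killed / total * 100
Mutation score = 132 / 337 * 100
Mutation score = 39.17%

39.17%


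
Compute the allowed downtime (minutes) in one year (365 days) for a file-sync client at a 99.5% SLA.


Formula: allowed downtime = period * (100 - SLA) / 100
Period (year (365 days)) = 525600 minutes
Unavailability fraction = (100 - 99.5) / 100
Allowed downtime = 525600 * (100 - 99.5) / 100
Allowed downtime = 2628.0 minutes

2628.0 minutes


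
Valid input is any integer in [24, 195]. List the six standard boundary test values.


Range: [24, 195]
Boundaries: just below min, min, min+1, max-1, max, just above max
Values: [23, 24, 25, 194, 195, 196]

[23, 24, 25, 194, 195, 196]


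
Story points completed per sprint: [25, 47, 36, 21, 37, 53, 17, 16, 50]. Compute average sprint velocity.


Formula: Avg velocity = Total points / Number of sprints
Points: [25, 47, 36, 21, 37, 53, 17, 16, 50]
Sum = 25 + 47 + 36 + 21 + 37 + 53 + 17 + 16 + 50 = 302
Avg velocity = 302 / 9 = 33.56 points/sprint

33.56 points/sprint


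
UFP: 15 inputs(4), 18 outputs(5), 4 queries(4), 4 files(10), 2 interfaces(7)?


UFP = EI*4 + EO*5 + EQ*4 + ILF*10 + EIF*7
UFP = 15*4 + 18*5 + 4*4 + 4*10 + 2*7
UFP = 60 + 90 + 16 + 40 + 14
UFP = 220

220


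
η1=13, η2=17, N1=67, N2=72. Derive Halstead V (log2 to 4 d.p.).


Formula: V = N * log2(η), where N = N1 + N2 and η = η1 + η2
η = 13 + 17 = 30
N = 67 + 72 = 139
log2(30) ≈ 4.9069
V = 139 * 4.9069 = 682.06

682.06


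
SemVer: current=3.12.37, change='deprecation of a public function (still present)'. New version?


Current: 3.12.37
Change category: 'deprecation of a public function (still present)' → minor bump
SemVer rule: minor bump → increment MINOR, reset PATCH to 0 (MAJOR unchanged)
New: 3.13.0

3.13.0


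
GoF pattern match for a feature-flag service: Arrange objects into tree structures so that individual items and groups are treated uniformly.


This matches the Composite pattern

Composite


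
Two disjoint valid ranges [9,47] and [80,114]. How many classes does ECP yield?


Valid ranges: [9,47] and [80,114]
Class 1: x < 9 — invalid
Class 2: 9 ≤ x ≤ 47 — valid
Class 3: 47 < x < 80 — invalid (gap between ranges)
Class 4: 80 ≤ x ≤ 114 — valid
Class 5: x > 114 — invalid
Total equivalence classes: 5

5 equivalence classes


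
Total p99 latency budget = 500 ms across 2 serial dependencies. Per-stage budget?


Formula: per_stage = total_budget / stages
per_stage = 500 / 2
per_stage = 250.0 ms

250.0 ms


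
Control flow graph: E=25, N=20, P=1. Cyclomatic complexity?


Formula: V(G) = E - N + 2P
V(G) = 25 - 20 + 2*1
V(G) = 5 + 2
V(G) = 7

7


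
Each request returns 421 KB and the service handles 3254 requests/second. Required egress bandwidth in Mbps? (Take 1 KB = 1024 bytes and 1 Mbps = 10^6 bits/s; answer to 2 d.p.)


Formula: Mbps = payload_bytes * RPS * 8 / 1e6
Payload per request = 421 KB = 421 * 1024 = 431104 bytes
Total bytes/sec = 431104 * 3254 = 1402812416
Total bits/sec = 1402812416 * 8 = 11222499328
Mbps = 11222499328 / 1e6 = 11222.5

11222.5 Mbps


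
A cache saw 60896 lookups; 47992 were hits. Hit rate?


Formula: hit rate = hits / (hits + misses) * 100
hit rate = 47992 / (47992 + 12904) * 100
hit rate = 47992 / 60896 * 100
hit rate = 78.81%

78.81%


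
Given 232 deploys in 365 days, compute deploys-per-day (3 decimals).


Formula: deployments per day = releases / days
= 232 / 365
= 0.636 deploys/day
(equivalently, 4.45 deploys/week)

0.636 deploys/day


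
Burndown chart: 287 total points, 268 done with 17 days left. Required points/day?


Formula: Required rate = Remaining points / Days left
Remaining = 287 - 268 = 19 points
Required rate = 19 / 17 = 1.12 points/day

1.12 points/day


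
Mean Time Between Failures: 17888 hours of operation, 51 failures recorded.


Formula: MTBF = Total operating time / Number of failures
MTBF = 17888 / 51
MTBF = 350.75 hours

350.75 hours


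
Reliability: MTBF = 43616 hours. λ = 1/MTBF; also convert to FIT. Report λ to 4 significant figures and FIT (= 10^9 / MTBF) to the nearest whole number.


Formula: λ = 1 / MTBF; FIT = λ × 1e9 = 1e9 / MTBF
λ = 1 / 43616 ≈ 2.293e-05 failures/hour
FIT = 1e9 / 43616 ≈ 22927 failures per 1e9 hours (nearest whole number)

λ = 2.293e-05 /h, FIT = 22927


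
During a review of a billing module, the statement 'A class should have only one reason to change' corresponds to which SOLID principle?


This describes the Single Responsibility Principle (SRP)

Single Responsibility Principle (SRP)


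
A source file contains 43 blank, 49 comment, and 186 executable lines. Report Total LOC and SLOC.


Total LOC = blank + comment + code
Total LOC = 43 + 49 + 186 = 278
SLOC (source only) = code = 186

Total LOC: 278, SLOC: 186


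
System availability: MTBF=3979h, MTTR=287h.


Availability = MTBF / (MTBF + MTTR)
Availability = 3979 / (3979 + 287)
Availability = 3979 / 4266
Availability = 93.2724%

93.2724%


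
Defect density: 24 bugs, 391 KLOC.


Defect density = defects / KLOC
Defect density = 24 / 391
Defect density = 0.061 defects/KLOC

0.061 defects/KLOC


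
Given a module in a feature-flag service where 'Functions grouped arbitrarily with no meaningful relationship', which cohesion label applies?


Reasoning: Worst: random grouping
Type: Coincidental cohesion

Coincidental cohesion


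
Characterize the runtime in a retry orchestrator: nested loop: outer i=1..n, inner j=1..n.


Reasoning: n iterations times n iterations
Complexity: O(n^2)

O(n^2)


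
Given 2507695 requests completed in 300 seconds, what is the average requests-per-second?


Formula: throughput = requests / seconds
throughput = 2507695 / 300
throughput = 8358.98 requests/second

8358.98 requests/second


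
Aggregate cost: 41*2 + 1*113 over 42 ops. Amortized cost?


Formula: Amortized cost = Total cost / Operations
Total cost = (41 * 2) + (1 * 113)
Total cost = 82 + 113 = 195
Amortized = 195 / 42 = 4.6429

4.6429


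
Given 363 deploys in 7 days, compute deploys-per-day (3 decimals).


Formula: deployments per day = releases / days
= 363 / 7
= 51.857 deploys/day
(equivalently, 363.0 deploys/week)

51.857 deploys/day


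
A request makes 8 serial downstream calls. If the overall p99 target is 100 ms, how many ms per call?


Formula: per_stage = total_budget / stages
per_stage = 100 / 8
per_stage = 12.5 ms

12.5 ms


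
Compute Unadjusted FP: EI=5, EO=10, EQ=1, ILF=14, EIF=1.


UFP = EI*4 + EO*5 + EQ*4 + ILF*10 + EIF*7
UFP = 5*4 + 10*5 + 1*4 + 14*10 + 1*7
UFP = 20 + 50 + 4 + 140 + 7
UFP = 221

221


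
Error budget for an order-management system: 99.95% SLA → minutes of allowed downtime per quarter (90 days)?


Formula: allowed downtime = period * (100 - SLA) / 100
Period (quarter (90 days)) = 129600 minutes
Unavailability fraction = (100 - 99.95) / 100
Allowed downtime = 129600 * (100 - 99.95) / 100
Allowed downtime = 64.8 minutes

64.8 minutes


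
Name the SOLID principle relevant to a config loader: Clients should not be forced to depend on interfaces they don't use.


This describes the Interface Segregation Principle (ISP)

Interface Segregation Principle (ISP)


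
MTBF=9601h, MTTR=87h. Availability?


Availability = MTBF / (MTBF + MTTR)
Availability = 9601 / (9601 + 87)
Availability = 9601 / 9688
Availability = 99.102%

99.102%


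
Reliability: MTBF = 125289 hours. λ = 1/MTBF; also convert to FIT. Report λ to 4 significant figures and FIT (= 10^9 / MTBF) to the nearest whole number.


Formula: λ = 1 / MTBF; FIT = λ × 1e9 = 1e9 / MTBF
λ = 1 / 125289 ≈ 7.982e-06 failures/hour
FIT = 1e9 / 125289 ≈ 7982 failures per 1e9 hours (nearest whole number)

λ = 7.982e-06 /h, FIT = 7982


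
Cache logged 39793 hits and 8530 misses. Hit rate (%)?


Formula: hit rate = hits / (hits + misses) * 100
hit rate = 39793 / (39793 + 8530) * 100
hit rate = 39793 / 48323 * 100
hit rate = 82.35%

82.35%


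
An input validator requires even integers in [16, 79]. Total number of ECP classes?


Constraint: even integers in [16, 79]
Class 1: x < 16 — out-of-range invalid
Class 2: x in [16,79] but odd — wrong type invalid
Class 3: x in [16,79] and even — valid
Class 4: x > 79 — out-of-range invalid
Total equivalence classes: 4

4 equivalence classes


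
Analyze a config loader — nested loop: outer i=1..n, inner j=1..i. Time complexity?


Reasoning: triangle: n(n+1)/2 ~ n^2/2
Complexity: O(n^2)

O(n^2)


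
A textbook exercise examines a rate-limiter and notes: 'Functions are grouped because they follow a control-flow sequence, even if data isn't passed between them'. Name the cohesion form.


Reasoning: Grouped by order of execution within a routine, not by data flow
Type: Procedural cohesion

Procedural cohesion


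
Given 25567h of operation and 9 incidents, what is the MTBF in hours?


Formula: MTBF = Total operating time / Number of failures
MTBF = 25567 / 9
MTBF = 2840.78 hours

2840.78 hours


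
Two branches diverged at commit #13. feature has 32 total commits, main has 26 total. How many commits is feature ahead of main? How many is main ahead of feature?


Common ancestor: commit #13
feature commits after divergence: 32 - 13 = 19
main commits after divergence: 26 - 13 = 13
feature is 19 commits ahead of main
main is 13 commits ahead of feature

feature ahead: 19, main ahead: 13


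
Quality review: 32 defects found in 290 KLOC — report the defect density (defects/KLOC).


Defect density = defects / KLOC
Defect density = 32 / 290
Defect density = 0.11 defects/KLOC

0.11 defects/KLOC


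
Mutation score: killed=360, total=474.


Mutation score = killed / total * 100
Mutation score = 360 / 474 * 100
Mutation score = 75.95%

75.95%


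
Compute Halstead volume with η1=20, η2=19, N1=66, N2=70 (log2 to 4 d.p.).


Formula: V = N * log2(η), where N = N1 + N2 and η = η1 + η2
η = 20 + 19 = 39
N = 66 + 70 = 136
log2(39) ≈ 5.2854
V = 136 * 5.2854 = 718.81

718.81


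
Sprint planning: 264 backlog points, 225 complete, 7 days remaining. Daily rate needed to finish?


Formula: Required rate = Remaining points / Days left
Remaining = 264 - 225 = 39 points
Required rate = 39 / 7 = 5.57 points/day

5.57 points/day


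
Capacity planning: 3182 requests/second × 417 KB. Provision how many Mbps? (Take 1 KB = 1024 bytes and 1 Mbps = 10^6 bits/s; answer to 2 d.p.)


Formula: Mbps = payload_bytes * RPS * 8 / 1e6
Payload per request = 417 KB = 417 * 1024 = 427008 bytes
Total bytes/sec = 427008 * 3182 = 1358739456
Total bits/sec = 1358739456 * 8 = 10869915648
Mbps = 10869915648 / 1e6 = 10869.92

10869.92 Mbps


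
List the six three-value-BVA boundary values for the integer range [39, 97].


Range: [39, 97]
Boundaries: just below min, min, min+1, max-1, max, just above max
Values: [38, 39, 40, 96, 97, 98]

[38, 39, 40, 96, 97, 98]


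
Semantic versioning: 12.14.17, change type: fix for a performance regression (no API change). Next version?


Current: 12.14.17
Change category: 'fix for a performance regression (no API change)' → patch bump
SemVer rule: patch bump → increment PATCH (MAJOR and MINOR unchanged)
New: 12.14.18

12.14.18


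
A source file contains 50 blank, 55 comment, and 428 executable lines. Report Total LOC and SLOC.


Total LOC = blank + comment + code
Total LOC = 50 + 55 + 428 = 533
SLOC (source only) = code = 428

Total LOC: 533, SLOC: 428


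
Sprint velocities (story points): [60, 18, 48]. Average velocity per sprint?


Formula: Avg velocity = Total points / Number of sprints
Points: [60, 18, 48]
Sum = 60 + 18 + 48 = 126
Avg velocity = 126 / 3 = 42.0 points/sprint

42.0 points/sprint


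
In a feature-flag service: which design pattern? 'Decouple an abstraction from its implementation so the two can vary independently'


This matches the Bridge pattern

Bridge


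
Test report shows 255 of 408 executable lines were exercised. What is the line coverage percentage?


Coverage = covered / total * 100
Coverage = 255 / 408 * 100
Coverage = 62.5%

62.5%


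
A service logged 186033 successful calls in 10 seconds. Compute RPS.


Formula: throughput = requests / seconds
throughput = 186033 / 10
throughput = 18603.3 requests/second

18603.3 requests/second


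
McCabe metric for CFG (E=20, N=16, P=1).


Formula: V(G) = E - N + 2P
V(G) = 20 - 16 + 2*1
V(G) = 4 + 2
V(G) = 6

6


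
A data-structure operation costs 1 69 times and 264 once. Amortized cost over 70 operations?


Formula: Amortized cost = Total cost / Operations
Total cost = (69 * 1) + (1 * 264)
Total cost = 69 + 264 = 333
Amortized = 333 / 70 = 4.7571

4.7571


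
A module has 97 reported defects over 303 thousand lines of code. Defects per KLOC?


Defect density = defects / KLOC
Defect density = 97 / 303
Defect density = 0.32 defects/KLOC

0.32 defects/KLOC


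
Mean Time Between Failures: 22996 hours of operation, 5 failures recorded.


Formula: MTBF = Total operating time / Number of failures
MTBF = 22996 / 5
MTBF = 4599.2 hours

4599.2 hours


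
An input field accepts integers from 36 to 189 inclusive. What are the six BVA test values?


Range: [36, 189]
Boundaries: just below min, min, min+1, max-1, max, just above max
Values: [35, 36, 37, 188, 189, 190]

[35, 36, 37, 188, 189, 190]


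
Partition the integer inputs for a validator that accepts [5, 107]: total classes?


Valid range: [5, 107]
Class 1: x < 5 — invalid
Class 2: 5 ≤ x ≤ 107 — valid
Class 3: x > 107 — invalid
Total equivalence classes: 3

3 equivalence classes


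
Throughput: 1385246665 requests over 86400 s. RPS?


Formula: throughput = requests / seconds
throughput = 1385246665 / 86400
throughput = 16032.95 requests/second

16032.95 requests/second


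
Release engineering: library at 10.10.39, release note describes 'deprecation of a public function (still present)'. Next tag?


Current: 10.10.39
Change category: 'deprecation of a public function (still present)' → minor bump
SemVer rule: minor bump → increment MINOR, reset PATCH to 0 (MAJOR unchanged)
New: 10.11.0

10.11.0


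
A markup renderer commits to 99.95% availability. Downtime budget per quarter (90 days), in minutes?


Formula: allowed downtime = period * (100 - SLA) / 100
Period (quarter (90 days)) = 129600 minutes
Unavailability fraction = (100 - 99.95) / 100
Allowed downtime = 129600 * (100 - 99.95) / 100
Allowed downtime = 64.8 minutes

64.8 minutes


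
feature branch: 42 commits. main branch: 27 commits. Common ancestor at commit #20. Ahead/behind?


Common ancestor: commit #20
feature commits after divergence: 42 - 20 = 22
main commits after divergence: 27 - 20 = 7
feature is 22 commits ahead of main
main is 7 commits ahead of feature

feature ahead: 22, main ahead: 7


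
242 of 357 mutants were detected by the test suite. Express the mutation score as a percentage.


Mutation score = killed / total * 100
Mutation score = 242 / 357 * 100
Mutation score = 67.79%

67.79%


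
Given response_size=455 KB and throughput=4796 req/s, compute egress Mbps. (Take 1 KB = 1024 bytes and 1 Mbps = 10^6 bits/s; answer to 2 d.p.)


Formula: Mbps = payload_bytes * RPS * 8 / 1e6
Payload per request = 455 KB = 455 * 1024 = 465920 bytes
Total bytes/sec = 465920 * 4796 = 2234552320
Total bits/sec = 2234552320 * 8 = 17876418560
Mbps = 17876418560 / 1e6 = 17876.42

17876.42 Mbps


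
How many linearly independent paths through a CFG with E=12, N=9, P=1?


Formula: V(G) = E - N + 2P
V(G) = 12 - 9 + 2*1
V(G) = 3 + 2
V(G) = 5

5


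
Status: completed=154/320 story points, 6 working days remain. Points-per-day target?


Formula: Required rate = Remaining points / Days left
Remaining = 320 - 154 = 166 points
Required rate = 166 / 6 = 27.67 points/day

27.67 points/day


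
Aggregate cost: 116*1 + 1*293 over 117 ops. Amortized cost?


Formula: Amortized cost = Total cost / Operations
Total cost = (116 * 1) + (1 * 293)
Total cost = 116 + 293 = 409
Amortized = 409 / 117 = 3.4957

3.4957


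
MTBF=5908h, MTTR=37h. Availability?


Availability = MTBF / (MTBF + MTTR)
Availability = 5908 / (5908 + 37)
Availability = 5908 / 5945
Availability = 99.3776%

99.3776%


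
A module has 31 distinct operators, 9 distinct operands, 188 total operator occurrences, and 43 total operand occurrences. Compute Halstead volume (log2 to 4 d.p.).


Formula: V = N * log2(η), where N = N1 + N2 and η = η1 + η2
η = 31 + 9 = 40
N = 188 + 43 = 231
log2(40) ≈ 5.3219
V = 231 * 5.3219 = 1229.36

1229.36


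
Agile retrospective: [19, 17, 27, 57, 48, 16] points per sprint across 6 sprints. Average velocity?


Formula: Avg velocity = Total points / Number of sprints
Points: [19, 17, 27, 57, 48, 16]
Sum = 19 + 17 + 27 + 57 + 48 + 16 = 184
Avg velocity = 184 / 6 = 30.67 points/sprint

30.67 points/sprint


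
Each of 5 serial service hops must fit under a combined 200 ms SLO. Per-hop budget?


Formula: per_stage = total_budget / stages
per_stage = 200 / 5
per_stage = 40.0 ms

40.0 ms
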